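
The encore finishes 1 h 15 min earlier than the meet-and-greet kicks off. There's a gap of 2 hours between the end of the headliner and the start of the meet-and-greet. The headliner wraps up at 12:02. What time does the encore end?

The meet-and-greet starts at 12:02 + 120 min = 14:02.
The encore ends at 14:02 − 75 min = 12:47.

12:47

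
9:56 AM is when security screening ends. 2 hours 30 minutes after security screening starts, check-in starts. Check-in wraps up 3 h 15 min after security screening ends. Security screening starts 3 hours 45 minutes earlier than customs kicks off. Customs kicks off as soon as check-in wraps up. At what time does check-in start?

11:56 AM

Check-in ends at 9:56 AM + 195 min = 1:11 PM.
So customs starts at 1:11 PM.
Security screening starts at 1:11 PM − 225 min = 9:26 AM.
Check-in starts at 9:26 AM + 150 min = 11:56 AM.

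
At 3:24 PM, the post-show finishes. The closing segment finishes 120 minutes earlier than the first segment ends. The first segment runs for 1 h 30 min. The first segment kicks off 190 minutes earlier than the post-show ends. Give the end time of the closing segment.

11:44 AM

The first segment starts at 3:24 PM − 190 min = 12:14 PM.
The first segment ends at 12:14 PM + 90 min = 1:44 PM.
The closing segment ends at 1:44 PM − 120 min = 11:44 AM.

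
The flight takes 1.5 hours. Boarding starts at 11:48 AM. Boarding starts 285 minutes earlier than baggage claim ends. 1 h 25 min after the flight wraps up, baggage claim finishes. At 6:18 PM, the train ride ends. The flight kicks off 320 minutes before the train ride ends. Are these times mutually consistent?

The flight starts at 6:18 PM − 320 min = 12:58 PM.
The flight ends at 12:58 PM + 90 min = 2:28 PM.
Baggage claim ends at 2:28 PM + 85 min = 3:53 PM.
Boarding starts at 3:53 PM − 285 min = 11:08 AM.
But boarding is also said to start at 11:48 AM — a 40-minute conflict.

No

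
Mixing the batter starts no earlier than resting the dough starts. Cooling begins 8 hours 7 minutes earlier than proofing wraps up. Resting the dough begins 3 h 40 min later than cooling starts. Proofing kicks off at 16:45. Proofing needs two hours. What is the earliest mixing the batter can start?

Proofing ends at 16:45 + 120 min = 18:45.
Cooling starts at 18:45 − 487 min = 10:38.
Resting the dough starts at 10:38 + 220 min = 14:18.
Mixing the batter is bounded by resting the dough, so the earliest it can start is 14:18.

14:18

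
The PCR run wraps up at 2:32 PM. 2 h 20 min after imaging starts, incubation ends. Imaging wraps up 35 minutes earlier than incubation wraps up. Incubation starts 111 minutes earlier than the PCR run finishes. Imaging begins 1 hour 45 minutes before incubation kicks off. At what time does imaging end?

12:41 PM

Incubation starts at 2:32 PM − 111 min = 12:41 PM.
Imaging starts at 12:41 PM − 105 min = 10:56 AM.
Incubation ends at 10:56 AM + 140 min = 1:16 PM.
Imaging ends at 1:16 PM − 35 min = 12:41 PM.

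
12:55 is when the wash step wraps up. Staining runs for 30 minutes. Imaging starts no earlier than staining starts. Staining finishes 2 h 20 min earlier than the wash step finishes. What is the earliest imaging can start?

10:05

Staining ends at 12:55 − 140 min = 10:35.
Staining starts at 10:35 − 30 min = 10:05.
Imaging is bounded by staining, so the earliest it can start is 10:05.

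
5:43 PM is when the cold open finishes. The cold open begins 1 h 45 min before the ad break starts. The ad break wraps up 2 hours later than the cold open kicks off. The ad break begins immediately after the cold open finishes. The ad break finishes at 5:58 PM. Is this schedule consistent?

Yes

The ad break starts at 5:43 PM.
The cold open starts at 5:43 PM − 105 min = 3:58 PM.
The ad break ends at 3:58 PM + 120 min = 5:58 PM.
That matches the stated 5:58 PM, so the schedule is consistent.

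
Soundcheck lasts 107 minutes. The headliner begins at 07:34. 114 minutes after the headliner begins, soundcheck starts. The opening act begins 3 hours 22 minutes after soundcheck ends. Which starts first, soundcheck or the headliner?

the headliner

Soundcheck starts at 07:34 + 114 min = 09:28.
Soundcheck starts at 09:28 and the headliner starts at 07:34, so the headliner is first.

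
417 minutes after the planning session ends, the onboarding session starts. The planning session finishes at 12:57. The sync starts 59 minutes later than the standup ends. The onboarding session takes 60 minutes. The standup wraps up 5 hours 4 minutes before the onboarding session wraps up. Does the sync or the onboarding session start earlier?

the sync

The onboarding session starts at 12:57 + 417 min = 19:54.
The onboarding session ends at 19:54 + 60 min = 20:54.
The standup ends at 20:54 − 304 min = 15:50.
The sync starts at 15:50 + 59 min = 16:49.
The sync starts at 16:49 and the onboarding session starts at 19:54, so the sync is first.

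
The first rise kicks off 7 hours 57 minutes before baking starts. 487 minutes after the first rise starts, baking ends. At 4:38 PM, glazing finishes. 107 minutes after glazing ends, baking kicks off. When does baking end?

6:35 PM

Baking starts at 4:38 PM + 107 min = 6:25 PM.
The first rise starts at 6:25 PM − 477 min = 10:28 AM.
Baking ends at 10:28 AM + 487 min = 6:35 PM.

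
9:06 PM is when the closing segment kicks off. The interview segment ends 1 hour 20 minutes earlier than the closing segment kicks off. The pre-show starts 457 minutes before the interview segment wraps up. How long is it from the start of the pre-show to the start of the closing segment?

8 h 57 min

The interview segment ends at 9:06 PM − 80 min = 7:46 PM.
The pre-show starts at 7:46 PM − 457 min = 12:09 PM.
From 12:09 PM to 9:06 PM is 8 h 57 min.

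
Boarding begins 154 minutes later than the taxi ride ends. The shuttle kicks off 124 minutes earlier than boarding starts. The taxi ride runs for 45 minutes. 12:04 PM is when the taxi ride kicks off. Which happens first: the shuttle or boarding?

the shuttle

The taxi ride ends at 12:04 PM + 45 min = 12:49 PM.
Boarding starts at 12:49 PM + 154 min = 3:23 PM.
The shuttle starts at 3:23 PM − 124 min = 1:19 PM.
The shuttle starts at 1:19 PM and boarding starts at 3:23 PM, so the shuttle is first.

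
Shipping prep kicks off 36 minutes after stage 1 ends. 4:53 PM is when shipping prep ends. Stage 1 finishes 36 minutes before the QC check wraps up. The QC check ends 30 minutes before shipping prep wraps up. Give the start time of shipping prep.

The QC check ends at 4:53 PM − 30 min = 4:23 PM.
Stage 1 ends at 4:23 PM − 36 min = 3:47 PM.
Shipping prep starts at 3:47 PM + 36 min = 4:23 PM.

4:23 PM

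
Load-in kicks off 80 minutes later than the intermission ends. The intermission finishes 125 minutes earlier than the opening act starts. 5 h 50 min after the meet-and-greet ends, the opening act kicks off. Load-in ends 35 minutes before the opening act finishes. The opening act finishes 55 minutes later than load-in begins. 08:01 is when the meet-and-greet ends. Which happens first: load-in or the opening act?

load-in

The opening act starts at 08:01 + 350 min = 13:51.
The intermission ends at 13:51 − 125 min = 11:46.
Load-in starts at 11:46 + 80 min = 13:06.
Load-in starts at 13:06 and the opening act starts at 13:51, so load-in is first.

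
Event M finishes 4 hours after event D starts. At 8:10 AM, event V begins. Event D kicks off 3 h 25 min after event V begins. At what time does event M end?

3:35 PM

Event D starts at 8:10 AM + 205 min = 11:35 AM.
Event M ends at 11:35 AM + 240 min = 3:35 PM.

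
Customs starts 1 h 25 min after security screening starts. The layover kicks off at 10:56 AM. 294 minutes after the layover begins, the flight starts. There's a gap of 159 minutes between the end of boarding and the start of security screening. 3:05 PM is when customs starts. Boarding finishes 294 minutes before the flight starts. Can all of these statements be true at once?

No

The flight starts at 10:56 AM + 294 min = 3:50 PM.
Boarding ends at 3:50 PM − 294 min = 10:56 AM.
Security screening starts at 10:56 AM + 159 min = 1:35 PM.
Customs starts at 1:35 PM + 85 min = 3:00 PM.
But customs is also said to start at 3:05 PM — a 5-minute conflict.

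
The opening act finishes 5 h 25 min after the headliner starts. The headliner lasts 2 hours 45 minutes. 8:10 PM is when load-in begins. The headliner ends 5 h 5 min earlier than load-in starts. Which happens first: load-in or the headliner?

the headliner

The headliner ends at 8:10 PM − 305 min = 3:05 PM.
The headliner starts at 3:05 PM − 165 min = 12:20 PM.
Load-in starts at 8:10 PM and the headliner starts at 12:20 PM, so the headliner is first.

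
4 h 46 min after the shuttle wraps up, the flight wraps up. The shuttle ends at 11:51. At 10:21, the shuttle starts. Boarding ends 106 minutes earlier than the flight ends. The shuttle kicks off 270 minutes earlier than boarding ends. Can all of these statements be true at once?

Yes

The flight ends at 11:51 + 286 min = 16:37.
Boarding ends at 16:37 − 106 min = 14:51.
The shuttle starts at 14:51 − 270 min = 10:21.
That matches the stated 10:21, so the schedule is consistent.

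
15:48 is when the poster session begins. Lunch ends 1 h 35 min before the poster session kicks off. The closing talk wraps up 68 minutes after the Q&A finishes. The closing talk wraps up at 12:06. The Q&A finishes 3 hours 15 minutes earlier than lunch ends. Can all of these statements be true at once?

Lunch ends at 15:48 − 95 min = 14:13.
The Q&A ends at 14:13 − 195 min = 10:58.
The closing talk ends at 10:58 + 68 min = 12:06.
That matches the stated 12:06, so the schedule is consistent.

Yes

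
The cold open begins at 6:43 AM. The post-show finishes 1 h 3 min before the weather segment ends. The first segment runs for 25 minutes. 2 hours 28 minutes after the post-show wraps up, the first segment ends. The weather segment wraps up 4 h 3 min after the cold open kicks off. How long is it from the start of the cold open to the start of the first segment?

The weather segment ends at 6:43 AM + 243 min = 10:46 AM.
The post-show ends at 10:46 AM − 63 min = 9:43 AM.
The first segment ends at 9:43 AM + 148 min = 12:11 PM.
The first segment starts at 12:11 PM − 25 min = 11:46 AM.
From 6:43 AM to 11:46 AM is 5 hours 3 minutes.

5 hours 3 minutes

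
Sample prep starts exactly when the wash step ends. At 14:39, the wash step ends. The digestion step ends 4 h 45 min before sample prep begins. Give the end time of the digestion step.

09:54

Sample prep starts at 14:39.
The digestion step ends at 14:39 − 285 min = 09:54.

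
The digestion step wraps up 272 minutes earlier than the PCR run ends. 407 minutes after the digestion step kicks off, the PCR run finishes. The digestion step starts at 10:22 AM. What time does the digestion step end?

The PCR run ends at 10:22 AM + 407 min = 5:09 PM.
The digestion step ends at 5:09 PM − 272 min = 12:37 PM.

12:37 PM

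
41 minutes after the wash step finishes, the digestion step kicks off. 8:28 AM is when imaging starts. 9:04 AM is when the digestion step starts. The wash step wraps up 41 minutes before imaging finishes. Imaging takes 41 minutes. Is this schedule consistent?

No

Imaging ends at 8:28 AM + 41 min = 9:09 AM.
The wash step ends at 9:09 AM − 41 min = 8:28 AM.
The digestion step starts at 8:28 AM + 41 min = 9:09 AM.
But the digestion step is also said to start at 9:04 AM — a 5-minute conflict.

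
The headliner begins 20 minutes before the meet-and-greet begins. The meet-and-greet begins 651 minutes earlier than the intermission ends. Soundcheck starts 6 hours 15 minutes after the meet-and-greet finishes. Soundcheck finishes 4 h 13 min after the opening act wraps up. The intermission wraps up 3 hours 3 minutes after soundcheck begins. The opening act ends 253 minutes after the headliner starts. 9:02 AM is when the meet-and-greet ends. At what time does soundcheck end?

3:35 PM

Soundcheck starts at 9:02 AM + 375 min = 3:17 PM.
The intermission ends at 3:17 PM + 183 min = 6:20 PM.
The meet-and-greet starts at 6:20 PM − 651 min = 7:29 AM.
The headliner starts at 7:29 AM − 20 min = 7:09 AM.
The opening act ends at 7:09 AM + 253 min = 11:22 AM.
Soundcheck ends at 11:22 AM + 253 min = 3:35 PM.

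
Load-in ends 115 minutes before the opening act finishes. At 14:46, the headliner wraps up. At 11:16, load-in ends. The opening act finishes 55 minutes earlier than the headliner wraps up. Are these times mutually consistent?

The opening act ends at 14:46 − 55 min = 13:51.
Load-in ends at 13:51 − 115 min = 11:56.
But load-in is also said to end at 11:16 — a 40-minute conflict.

No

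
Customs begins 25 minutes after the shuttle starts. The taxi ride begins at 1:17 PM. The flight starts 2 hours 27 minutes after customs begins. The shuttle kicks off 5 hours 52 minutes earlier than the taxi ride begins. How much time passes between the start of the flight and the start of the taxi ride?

180 minutes

The shuttle starts at 1:17 PM − 352 min = 7:25 AM.
Customs starts at 7:25 AM + 25 min = 7:50 AM.
The flight starts at 7:50 AM + 147 min = 10:17 AM.
From 10:17 AM to 1:17 PM is 180 minutes.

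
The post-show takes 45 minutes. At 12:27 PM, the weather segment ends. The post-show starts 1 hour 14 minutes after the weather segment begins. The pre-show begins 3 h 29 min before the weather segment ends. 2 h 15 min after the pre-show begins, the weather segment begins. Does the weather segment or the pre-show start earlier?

the pre-show

The pre-show starts at 12:27 PM − 209 min = 8:58 AM.
The weather segment starts at 8:58 AM + 135 min = 11:13 AM.
The weather segment starts at 11:13 AM and the pre-show starts at 8:58 AM, so the pre-show is first.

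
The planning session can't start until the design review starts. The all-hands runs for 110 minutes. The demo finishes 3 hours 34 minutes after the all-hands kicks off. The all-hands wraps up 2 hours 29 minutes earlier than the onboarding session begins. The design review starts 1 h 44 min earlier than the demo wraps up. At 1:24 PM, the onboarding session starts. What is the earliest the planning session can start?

The all-hands ends at 1:24 PM − 149 min = 10:55 AM.
The all-hands starts at 10:55 AM − 110 min = 9:05 AM.
The demo ends at 9:05 AM + 214 min = 12:39 PM.
The design review starts at 12:39 PM − 104 min = 10:55 AM.
The planning session is bounded by the design review, so the earliest it can start is 10:55 AM.

10:55 AM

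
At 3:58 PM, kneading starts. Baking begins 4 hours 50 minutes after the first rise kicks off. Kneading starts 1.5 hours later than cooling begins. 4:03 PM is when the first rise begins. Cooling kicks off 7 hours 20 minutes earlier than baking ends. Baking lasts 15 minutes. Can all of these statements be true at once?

Baking starts at 4:03 PM + 290 min = 8:53 PM.
Baking ends at 8:53 PM + 15 min = 9:08 PM.
Cooling starts at 9:08 PM − 440 min = 1:48 PM.
Kneading starts at 1:48 PM + 90 min = 3:18 PM.
But kneading is also said to start at 3:58 PM — a 40-minute conflict.

No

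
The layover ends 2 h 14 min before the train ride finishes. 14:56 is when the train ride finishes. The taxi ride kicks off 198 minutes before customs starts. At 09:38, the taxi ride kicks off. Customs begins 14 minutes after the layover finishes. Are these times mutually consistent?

Yes

The layover ends at 14:56 − 134 min = 12:42.
Customs starts at 12:42 + 14 min = 12:56.
The taxi ride starts at 12:56 − 198 min = 09:38.
That matches the stated 09:38, so the schedule is consistent.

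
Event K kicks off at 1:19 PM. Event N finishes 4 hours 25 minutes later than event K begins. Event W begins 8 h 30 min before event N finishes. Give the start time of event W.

9:14 AM

Event N ends at 1:19 PM + 265 min = 5:44 PM.
Event W starts at 5:44 PM − 510 min = 9:14 AM.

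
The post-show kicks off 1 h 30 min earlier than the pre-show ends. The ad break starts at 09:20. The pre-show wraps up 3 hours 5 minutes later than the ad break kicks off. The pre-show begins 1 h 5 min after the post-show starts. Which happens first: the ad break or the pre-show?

the ad break

The pre-show ends at 09:20 + 185 min = 12:25.
The post-show starts at 12:25 − 90 min = 10:55.
The pre-show starts at 10:55 + 65 min = 12:00.
The ad break starts at 09:20 and the pre-show starts at 12:00, so the ad break is first.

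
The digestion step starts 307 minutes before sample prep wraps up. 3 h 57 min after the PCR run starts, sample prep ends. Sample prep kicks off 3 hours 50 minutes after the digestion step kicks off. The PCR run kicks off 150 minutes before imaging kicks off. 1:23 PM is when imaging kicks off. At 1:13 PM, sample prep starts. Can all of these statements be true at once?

No

The PCR run starts at 1:23 PM − 150 min = 10:53 AM.
Sample prep ends at 10:53 AM + 237 min = 2:50 PM.
The digestion step starts at 2:50 PM − 307 min = 9:43 AM.
Sample prep starts at 9:43 AM + 230 min = 1:33 PM.
But sample prep is also said to start at 1:13 PM — a 20-minute conflict.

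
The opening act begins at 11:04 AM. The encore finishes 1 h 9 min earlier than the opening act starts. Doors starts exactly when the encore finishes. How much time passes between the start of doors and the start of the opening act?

69 minutes

The encore ends at 11:04 AM − 69 min = 9:55 AM.
So doors starts at 9:55 AM.
From 9:55 AM to 11:04 AM is 69 minutes.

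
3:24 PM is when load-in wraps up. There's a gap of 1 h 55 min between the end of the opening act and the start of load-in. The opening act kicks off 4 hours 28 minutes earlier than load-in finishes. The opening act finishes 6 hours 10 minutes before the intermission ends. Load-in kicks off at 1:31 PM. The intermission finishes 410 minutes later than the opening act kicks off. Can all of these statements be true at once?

The opening act starts at 3:24 PM − 268 min = 10:56 AM.
The intermission ends at 10:56 AM + 410 min = 5:46 PM.
The opening act ends at 5:46 PM − 370 min = 11:36 AM.
Load-in starts at 11:36 AM + 115 min = 1:31 PM.
That matches the stated 1:31 PM, so the schedule is consistent.

Yes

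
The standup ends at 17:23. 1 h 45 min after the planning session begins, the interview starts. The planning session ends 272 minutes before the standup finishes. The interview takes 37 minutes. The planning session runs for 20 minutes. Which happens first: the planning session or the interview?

the planning session

The planning session ends at 17:23 − 272 min = 12:51.
The planning session starts at 12:51 − 20 min = 12:31.
The interview starts at 12:31 + 105 min = 14:16.
The planning session starts at 12:31 and the interview starts at 14:16, so the planning session is first.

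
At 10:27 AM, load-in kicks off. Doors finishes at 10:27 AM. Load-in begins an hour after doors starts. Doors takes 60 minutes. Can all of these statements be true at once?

Doors starts at 10:27 AM − 60 min = 9:27 AM.
Load-in starts at 9:27 AM + 60 min = 10:27 AM.
That matches the stated 10:27 AM, so the schedule is consistent.

Yes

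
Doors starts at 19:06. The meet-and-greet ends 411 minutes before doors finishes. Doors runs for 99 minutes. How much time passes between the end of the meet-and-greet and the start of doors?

Doors ends at 19:06 + 99 min = 20:45.
The meet-and-greet ends at 20:45 − 411 min = 13:54.
From 13:54 to 19:06 is 5 h 12 min.

5 h 12 min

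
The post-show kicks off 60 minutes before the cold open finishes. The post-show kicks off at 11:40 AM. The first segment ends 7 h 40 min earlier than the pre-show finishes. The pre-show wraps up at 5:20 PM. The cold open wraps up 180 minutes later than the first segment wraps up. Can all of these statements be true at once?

The first segment ends at 5:20 PM − 460 min = 9:40 AM.
The cold open ends at 9:40 AM + 180 min = 12:40 PM.
The post-show starts at 12:40 PM − 60 min = 11:40 AM.
That matches the stated 11:40 AM, so the schedule is consistent.

Yes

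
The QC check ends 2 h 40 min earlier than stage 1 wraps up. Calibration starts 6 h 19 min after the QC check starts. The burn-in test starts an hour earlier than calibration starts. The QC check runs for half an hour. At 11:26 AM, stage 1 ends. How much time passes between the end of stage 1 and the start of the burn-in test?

2 hours 9 minutes

The QC check ends at 11:26 AM − 160 min = 8:46 AM.
The QC check starts at 8:46 AM − 30 min = 8:16 AM.
Calibration starts at 8:16 AM + 379 min = 2:35 PM.
The burn-in test starts at 2:35 PM − 60 min = 1:35 PM.
From 11:26 AM to 1:35 PM is 2 hours 9 minutes.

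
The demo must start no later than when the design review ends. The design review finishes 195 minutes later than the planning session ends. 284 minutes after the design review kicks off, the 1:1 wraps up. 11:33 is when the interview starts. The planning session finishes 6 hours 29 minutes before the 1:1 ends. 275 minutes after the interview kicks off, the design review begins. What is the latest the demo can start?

17:38

The design review starts at 11:33 + 275 min = 16:08.
The 1:1 ends at 16:08 + 284 min = 20:52.
The planning session ends at 20:52 − 389 min = 14:23.
The design review ends at 14:23 + 195 min = 17:38.
The demo is bounded by the design review, so the latest it can start is 17:38.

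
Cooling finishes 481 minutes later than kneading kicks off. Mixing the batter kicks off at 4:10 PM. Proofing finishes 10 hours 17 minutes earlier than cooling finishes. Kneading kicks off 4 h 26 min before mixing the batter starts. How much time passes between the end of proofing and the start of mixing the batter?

Kneading starts at 4:10 PM − 266 min = 11:44 AM.
Cooling ends at 11:44 AM + 481 min = 7:45 PM.
Proofing ends at 7:45 PM − 617 min = 9:28 AM.
From 9:28 AM to 4:10 PM is 6 hours 42 minutes.

6 hours 42 minutes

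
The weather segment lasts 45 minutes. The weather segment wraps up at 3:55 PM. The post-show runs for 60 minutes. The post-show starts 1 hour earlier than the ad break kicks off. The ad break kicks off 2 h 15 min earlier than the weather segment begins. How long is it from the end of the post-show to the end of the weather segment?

The weather segment starts at 3:55 PM − 45 min = 3:10 PM.
The ad break starts at 3:10 PM − 135 min = 12:55 PM.
The post-show starts at 12:55 PM − 60 min = 11:55 AM.
The post-show ends at 11:55 AM + 60 min = 12:55 PM.
From 12:55 PM to 3:55 PM is 180 minutes.

180 minutes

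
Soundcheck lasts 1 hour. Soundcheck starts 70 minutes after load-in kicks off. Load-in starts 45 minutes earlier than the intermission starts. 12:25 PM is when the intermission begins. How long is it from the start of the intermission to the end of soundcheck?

Load-in starts at 12:25 PM − 45 min = 11:40 AM.
Soundcheck starts at 11:40 AM + 70 min = 12:50 PM.
Soundcheck ends at 12:50 PM + 60 min = 1:50 PM.
From 12:25 PM to 1:50 PM is 1 hour 25 minutes.

1 hour 25 minutes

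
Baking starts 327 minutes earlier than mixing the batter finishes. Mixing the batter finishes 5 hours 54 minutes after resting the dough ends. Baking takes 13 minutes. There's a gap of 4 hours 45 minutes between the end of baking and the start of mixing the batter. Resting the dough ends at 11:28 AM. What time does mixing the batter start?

Mixing the batter ends at 11:28 AM + 354 min = 5:22 PM.
Baking starts at 5:22 PM − 327 min = 11:55 AM.
Baking ends at 11:55 AM + 13 min = 12:08 PM.
Mixing the batter starts at 12:08 PM + 285 min = 4:53 PM.

4:53 PM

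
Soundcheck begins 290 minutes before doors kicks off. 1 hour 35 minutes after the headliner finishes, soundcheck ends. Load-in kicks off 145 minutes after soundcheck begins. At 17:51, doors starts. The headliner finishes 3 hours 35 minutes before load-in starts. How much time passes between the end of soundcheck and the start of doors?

Soundcheck starts at 17:51 − 290 min = 13:01.
Load-in starts at 13:01 + 145 min = 15:26.
The headliner ends at 15:26 − 215 min = 11:51.
Soundcheck ends at 11:51 + 95 min = 13:26.
From 13:26 to 17:51 is 265 minutes.

265 minutes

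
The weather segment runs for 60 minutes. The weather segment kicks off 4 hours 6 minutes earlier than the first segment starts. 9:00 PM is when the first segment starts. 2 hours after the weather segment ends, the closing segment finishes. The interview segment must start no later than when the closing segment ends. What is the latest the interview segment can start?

7:54 PM

The weather segment starts at 9:00 PM − 246 min = 4:54 PM.
The weather segment ends at 4:54 PM + 60 min = 5:54 PM.
The closing segment ends at 5:54 PM + 120 min = 7:54 PM.
The interview segment is bounded by the closing segment, so the latest it can start is 7:54 PM.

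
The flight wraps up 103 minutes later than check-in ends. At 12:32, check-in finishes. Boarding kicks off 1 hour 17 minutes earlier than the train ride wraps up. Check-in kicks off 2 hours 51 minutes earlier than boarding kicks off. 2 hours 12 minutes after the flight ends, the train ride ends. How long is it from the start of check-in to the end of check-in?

13 minutes

The flight ends at 12:32 + 103 min = 14:15.
The train ride ends at 14:15 + 132 min = 16:27.
Boarding starts at 16:27 − 77 min = 15:10.
Check-in starts at 15:10 − 171 min = 12:19.
From 12:19 to 12:32 is 13 minutes.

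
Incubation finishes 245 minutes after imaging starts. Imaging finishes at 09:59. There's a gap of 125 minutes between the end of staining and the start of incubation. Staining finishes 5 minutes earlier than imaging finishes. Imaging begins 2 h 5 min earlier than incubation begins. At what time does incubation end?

13:59

Staining ends at 09:59 − 5 min = 09:54.
Incubation starts at 09:54 + 125 min = 11:59.
Imaging starts at 11:59 − 125 min = 09:54.
Incubation ends at 09:54 + 245 min = 13:59.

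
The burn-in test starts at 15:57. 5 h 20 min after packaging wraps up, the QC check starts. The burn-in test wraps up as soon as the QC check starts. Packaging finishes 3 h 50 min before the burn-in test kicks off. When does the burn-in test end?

Packaging ends at 15:57 − 230 min = 12:07.
The QC check starts at 12:07 + 320 min = 17:27.
So the burn-in test ends at 17:27.

17:27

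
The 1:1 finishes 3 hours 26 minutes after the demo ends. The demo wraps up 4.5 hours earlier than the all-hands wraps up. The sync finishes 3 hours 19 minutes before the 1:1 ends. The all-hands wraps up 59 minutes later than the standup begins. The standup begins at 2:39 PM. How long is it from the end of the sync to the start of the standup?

The all-hands ends at 2:39 PM + 59 min = 3:38 PM.
The demo ends at 3:38 PM − 270 min = 11:08 AM.
The 1:1 ends at 11:08 AM + 206 min = 2:34 PM.
The sync ends at 2:34 PM − 199 min = 11:15 AM.
From 11:15 AM to 2:39 PM is 3 hours 24 minutes.

3 hours 24 minutes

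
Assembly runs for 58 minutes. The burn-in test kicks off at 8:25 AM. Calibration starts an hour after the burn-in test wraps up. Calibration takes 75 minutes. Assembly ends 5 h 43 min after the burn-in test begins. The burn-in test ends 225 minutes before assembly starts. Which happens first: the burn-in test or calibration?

the burn-in test

Assembly ends at 8:25 AM + 343 min = 2:08 PM.
Assembly starts at 2:08 PM − 58 min = 1:10 PM.
The burn-in test ends at 1:10 PM − 225 min = 9:25 AM.
Calibration starts at 9:25 AM + 60 min = 10:25 AM.
The burn-in test starts at 8:25 AM and calibration starts at 10:25 AM, so the burn-in test is first.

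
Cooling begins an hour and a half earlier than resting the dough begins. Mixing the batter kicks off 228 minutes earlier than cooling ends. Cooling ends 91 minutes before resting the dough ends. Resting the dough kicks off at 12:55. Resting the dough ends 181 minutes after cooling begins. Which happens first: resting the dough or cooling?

cooling

Cooling starts at 12:55 − 90 min = 11:25.
Resting the dough starts at 12:55 and cooling starts at 11:25, so cooling is first.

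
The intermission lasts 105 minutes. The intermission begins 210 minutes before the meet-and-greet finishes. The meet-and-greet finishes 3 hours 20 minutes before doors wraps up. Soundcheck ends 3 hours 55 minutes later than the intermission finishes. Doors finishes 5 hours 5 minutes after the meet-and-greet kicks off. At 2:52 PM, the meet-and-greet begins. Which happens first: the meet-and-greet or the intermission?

Doors ends at 2:52 PM + 305 min = 7:57 PM.
The meet-and-greet ends at 7:57 PM − 200 min = 4:37 PM.
The intermission starts at 4:37 PM − 210 min = 1:07 PM.
The meet-and-greet starts at 2:52 PM and the intermission starts at 1:07 PM, so the intermission is first.

the intermission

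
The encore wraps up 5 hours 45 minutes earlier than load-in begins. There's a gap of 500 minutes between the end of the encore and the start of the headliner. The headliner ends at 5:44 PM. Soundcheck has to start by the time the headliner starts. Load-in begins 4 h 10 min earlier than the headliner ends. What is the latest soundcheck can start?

Load-in starts at 5:44 PM − 250 min = 1:34 PM.
The encore ends at 1:34 PM − 345 min = 7:49 AM.
The headliner starts at 7:49 AM + 500 min = 4:09 PM.
Soundcheck is bounded by the headliner, so the latest it can start is 4:09 PM.

4:09 PM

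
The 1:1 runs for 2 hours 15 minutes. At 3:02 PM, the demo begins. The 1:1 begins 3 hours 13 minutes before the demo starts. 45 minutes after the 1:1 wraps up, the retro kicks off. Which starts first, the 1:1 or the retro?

The 1:1 starts at 3:02 PM − 193 min = 11:49 AM.
The 1:1 ends at 11:49 AM + 135 min = 2:04 PM.
The retro starts at 2:04 PM + 45 min = 2:49 PM.
The 1:1 starts at 11:49 AM and the retro starts at 2:49 PM, so the 1:1 is first.

the 1:1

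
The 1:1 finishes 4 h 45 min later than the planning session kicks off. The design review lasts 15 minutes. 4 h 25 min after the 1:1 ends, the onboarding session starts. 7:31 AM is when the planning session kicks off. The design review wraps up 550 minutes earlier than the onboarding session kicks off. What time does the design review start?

7:16 AM

The 1:1 ends at 7:31 AM + 285 min = 12:16 PM.
The onboarding session starts at 12:16 PM + 265 min = 4:41 PM.
The design review ends at 4:41 PM − 550 min = 7:31 AM.
The design review starts at 7:31 AM − 15 min = 7:16 AM.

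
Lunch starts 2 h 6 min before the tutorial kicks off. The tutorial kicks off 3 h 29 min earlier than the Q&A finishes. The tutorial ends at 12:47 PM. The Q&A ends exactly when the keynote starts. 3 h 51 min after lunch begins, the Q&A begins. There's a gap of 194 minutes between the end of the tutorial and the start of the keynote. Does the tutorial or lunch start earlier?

The keynote starts at 12:47 PM + 194 min = 4:01 PM.
So the Q&A ends at 4:01 PM.
The tutorial starts at 4:01 PM − 209 min = 12:32 PM.
Lunch starts at 12:32 PM − 126 min = 10:26 AM.
The tutorial starts at 12:32 PM and lunch starts at 10:26 AM, so lunch is first.

lunch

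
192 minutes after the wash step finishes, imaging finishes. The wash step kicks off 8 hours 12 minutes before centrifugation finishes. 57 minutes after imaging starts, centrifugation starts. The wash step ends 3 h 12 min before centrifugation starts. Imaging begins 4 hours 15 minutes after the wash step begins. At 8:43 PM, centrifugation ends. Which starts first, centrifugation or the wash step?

The wash step starts at 8:43 PM − 492 min = 12:31 PM.
Imaging starts at 12:31 PM + 255 min = 4:46 PM.
Centrifugation starts at 4:46 PM + 57 min = 5:43 PM.
Centrifugation starts at 5:43 PM and the wash step starts at 12:31 PM, so the wash step is first.

the wash step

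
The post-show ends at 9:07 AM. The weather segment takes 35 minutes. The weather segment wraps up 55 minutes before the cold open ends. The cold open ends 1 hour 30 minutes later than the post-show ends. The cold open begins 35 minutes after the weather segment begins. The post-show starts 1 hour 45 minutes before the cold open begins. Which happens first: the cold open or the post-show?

the post-show

The cold open ends at 9:07 AM + 90 min = 10:37 AM.
The weather segment ends at 10:37 AM − 55 min = 9:42 AM.
The weather segment starts at 9:42 AM − 35 min = 9:07 AM.
The cold open starts at 9:07 AM + 35 min = 9:42 AM.
The post-show starts at 9:42 AM − 105 min = 7:57 AM.
The cold open starts at 9:42 AM and the post-show starts at 7:57 AM, so the post-show is first.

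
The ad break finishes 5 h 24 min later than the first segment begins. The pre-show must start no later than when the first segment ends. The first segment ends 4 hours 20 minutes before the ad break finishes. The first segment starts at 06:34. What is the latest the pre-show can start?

07:38

The ad break ends at 06:34 + 324 min = 11:58.
The first segment ends at 11:58 − 260 min = 07:38.
The pre-show is bounded by the first segment, so the latest it can start is 07:38.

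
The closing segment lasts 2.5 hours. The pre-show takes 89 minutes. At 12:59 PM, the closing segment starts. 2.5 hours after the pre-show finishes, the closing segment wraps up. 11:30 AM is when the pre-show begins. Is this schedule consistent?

Yes

The pre-show ends at 11:30 AM + 89 min = 12:59 PM.
The closing segment ends at 12:59 PM + 150 min = 3:29 PM.
The closing segment starts at 3:29 PM − 150 min = 12:59 PM.
That matches the stated 12:59 PM, so the schedule is consistent.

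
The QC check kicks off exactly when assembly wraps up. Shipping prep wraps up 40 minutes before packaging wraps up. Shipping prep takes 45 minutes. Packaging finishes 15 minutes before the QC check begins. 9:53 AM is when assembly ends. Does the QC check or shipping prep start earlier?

shipping prep

The QC check starts at 9:53 AM.
Packaging ends at 9:53 AM − 15 min = 9:38 AM.
Shipping prep ends at 9:38 AM − 40 min = 8:58 AM.
Shipping prep starts at 8:58 AM − 45 min = 8:13 AM.
The QC check starts at 9:53 AM and shipping prep starts at 8:13 AM, so shipping prep is first.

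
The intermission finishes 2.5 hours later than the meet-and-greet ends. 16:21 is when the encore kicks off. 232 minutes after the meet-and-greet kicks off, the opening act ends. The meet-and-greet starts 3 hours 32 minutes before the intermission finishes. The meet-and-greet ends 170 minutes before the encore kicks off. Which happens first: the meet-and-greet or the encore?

The meet-and-greet ends at 16:21 − 170 min = 13:31.
The intermission ends at 13:31 + 150 min = 16:01.
The meet-and-greet starts at 16:01 − 212 min = 12:29.
The meet-and-greet starts at 12:29 and the encore starts at 16:21, so the meet-and-greet is first.

the meet-and-greet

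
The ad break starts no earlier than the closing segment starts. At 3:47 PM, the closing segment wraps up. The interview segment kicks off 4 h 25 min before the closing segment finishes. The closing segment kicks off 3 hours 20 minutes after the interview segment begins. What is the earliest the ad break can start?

The interview segment starts at 3:47 PM − 265 min = 11:22 AM.
The closing segment starts at 11:22 AM + 200 min = 2:42 PM.
The ad break is bounded by the closing segment, so the earliest it can start is 2:42 PM.

2:42 PM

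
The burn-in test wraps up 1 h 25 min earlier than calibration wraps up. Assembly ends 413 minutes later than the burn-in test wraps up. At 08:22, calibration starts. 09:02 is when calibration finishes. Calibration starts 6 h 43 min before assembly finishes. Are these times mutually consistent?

The burn-in test ends at 09:02 − 85 min = 07:37.
Assembly ends at 07:37 + 413 min = 14:30.
Calibration starts at 14:30 − 403 min = 07:47.
But calibration is also said to start at 08:22 — a 35-minute conflict.

No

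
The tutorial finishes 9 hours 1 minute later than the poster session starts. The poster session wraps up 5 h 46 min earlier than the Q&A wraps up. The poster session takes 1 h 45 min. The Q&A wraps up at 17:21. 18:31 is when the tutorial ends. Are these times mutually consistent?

The poster session ends at 17:21 − 346 min = 11:35.
The poster session starts at 11:35 − 105 min = 09:50.
The tutorial ends at 09:50 + 541 min = 18:51.
But the tutorial is also said to end at 18:31 — a 20-minute conflict.

No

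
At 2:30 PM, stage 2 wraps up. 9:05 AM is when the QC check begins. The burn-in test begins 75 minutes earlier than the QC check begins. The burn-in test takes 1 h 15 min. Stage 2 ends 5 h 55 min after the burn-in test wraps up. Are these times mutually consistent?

The burn-in test starts at 9:05 AM − 75 min = 7:50 AM.
The burn-in test ends at 7:50 AM + 75 min = 9:05 AM.
Stage 2 ends at 9:05 AM + 355 min = 3:00 PM.
But stage 2 is also said to end at 2:30 PM — a 30-minute conflict.

No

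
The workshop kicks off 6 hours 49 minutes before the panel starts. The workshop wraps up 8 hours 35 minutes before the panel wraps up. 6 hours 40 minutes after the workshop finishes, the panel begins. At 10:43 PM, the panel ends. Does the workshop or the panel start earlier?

the workshop

The workshop ends at 10:43 PM − 515 min = 2:08 PM.
The panel starts at 2:08 PM + 400 min = 8:48 PM.
The workshop starts at 8:48 PM − 409 min = 1:59 PM.
The workshop starts at 1:59 PM and the panel starts at 8:48 PM, so the workshop is first.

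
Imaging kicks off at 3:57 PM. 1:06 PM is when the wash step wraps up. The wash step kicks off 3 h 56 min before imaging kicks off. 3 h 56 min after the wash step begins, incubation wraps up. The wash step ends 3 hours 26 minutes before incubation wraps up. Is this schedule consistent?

The wash step starts at 3:57 PM − 236 min = 12:01 PM.
Incubation ends at 12:01 PM + 236 min = 3:57 PM.
The wash step ends at 3:57 PM − 206 min = 12:31 PM.
But the wash step is also said to end at 1:06 PM — a 35-minute conflict.

No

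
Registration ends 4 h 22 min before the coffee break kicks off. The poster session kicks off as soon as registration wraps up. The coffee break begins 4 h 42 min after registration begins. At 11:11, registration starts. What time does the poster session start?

11:31

The coffee break starts at 11:11 + 282 min = 15:53.
Registration ends at 15:53 − 262 min = 11:31.
So the poster session starts at 11:31.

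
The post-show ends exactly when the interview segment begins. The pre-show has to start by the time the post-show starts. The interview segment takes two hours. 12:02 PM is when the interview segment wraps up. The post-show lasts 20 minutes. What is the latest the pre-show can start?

The interview segment starts at 12:02 PM − 120 min = 10:02 AM.
So the post-show ends at 10:02 AM.
The post-show starts at 10:02 AM − 20 min = 9:42 AM.
The pre-show is bounded by the post-show, so the latest it can start is 9:42 AM.

9:42 AM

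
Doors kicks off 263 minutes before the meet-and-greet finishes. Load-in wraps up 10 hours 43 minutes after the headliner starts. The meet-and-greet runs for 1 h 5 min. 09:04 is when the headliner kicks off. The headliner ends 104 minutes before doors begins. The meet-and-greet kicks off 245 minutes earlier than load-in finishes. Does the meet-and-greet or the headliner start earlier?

Load-in ends at 09:04 + 643 min = 19:47.
The meet-and-greet starts at 19:47 − 245 min = 15:42.
The meet-and-greet starts at 15:42 and the headliner starts at 09:04, so the headliner is first.

the headliner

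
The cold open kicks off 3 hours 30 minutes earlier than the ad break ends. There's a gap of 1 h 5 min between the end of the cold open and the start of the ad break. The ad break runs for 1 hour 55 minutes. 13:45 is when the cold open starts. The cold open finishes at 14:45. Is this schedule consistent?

The ad break starts at 14:45 + 65 min = 15:50.
The ad break ends at 15:50 + 115 min = 17:45.
The cold open starts at 17:45 − 210 min = 14:15.
But the cold open is also said to start at 13:45 — a 30-minute conflict.

No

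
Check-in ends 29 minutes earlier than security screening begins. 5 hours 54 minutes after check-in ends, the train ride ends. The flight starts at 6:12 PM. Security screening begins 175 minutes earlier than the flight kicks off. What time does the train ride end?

Security screening starts at 6:12 PM − 175 min = 3:17 PM.
Check-in ends at 3:17 PM − 29 min = 2:48 PM.
The train ride ends at 2:48 PM + 354 min = 8:42 PM.

8:42 PM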